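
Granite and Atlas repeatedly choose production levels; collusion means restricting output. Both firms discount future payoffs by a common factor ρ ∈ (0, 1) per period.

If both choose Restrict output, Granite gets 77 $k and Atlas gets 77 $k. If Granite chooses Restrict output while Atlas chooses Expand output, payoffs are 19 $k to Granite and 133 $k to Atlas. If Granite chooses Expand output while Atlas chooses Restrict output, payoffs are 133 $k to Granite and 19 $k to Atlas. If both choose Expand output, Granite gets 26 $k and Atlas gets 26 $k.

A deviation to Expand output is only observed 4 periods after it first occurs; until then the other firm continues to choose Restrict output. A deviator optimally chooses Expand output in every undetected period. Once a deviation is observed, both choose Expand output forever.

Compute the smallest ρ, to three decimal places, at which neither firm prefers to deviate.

0.851

The best deviation is to choose Expand output for all 4 undetected periods, earning 133 each, then 26 forever once detected.
Deviation value: 133(1−ρ^4)/(1−ρ) + 26ρ^4/(1−ρ); cooperation value: 77/(1−ρ).
IC: 77 ≥ 133(1−ρ^4) + 26ρ^4 = 133 − 107ρ^4.
So ρ^4 ≥ 56/107, giving ρ ≥ (56/107)^(1/4) ≈ 0.851.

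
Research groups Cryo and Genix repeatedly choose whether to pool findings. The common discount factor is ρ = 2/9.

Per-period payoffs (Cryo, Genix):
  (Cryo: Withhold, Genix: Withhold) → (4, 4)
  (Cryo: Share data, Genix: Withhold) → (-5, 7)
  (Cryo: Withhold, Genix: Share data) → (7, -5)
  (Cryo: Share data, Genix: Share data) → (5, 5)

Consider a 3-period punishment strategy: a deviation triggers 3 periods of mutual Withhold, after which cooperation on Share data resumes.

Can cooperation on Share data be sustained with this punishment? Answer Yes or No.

No

Comparing payoff streams over the 4 periods until play realigns: cooperate → 5(1+ρ+…+ρ^3); deviate → 7 + 4(ρ+…+ρ^3).
Cooperation is sustained iff (5−4)(ρ+…+ρ^3) ≥ 7−5.
ρ+…+ρ^3 = 2/9·(1−(2/9)^3)/(1−2/9) = 0.2826, and (7−5)/(5−4) = 2.0000.
0.2826 < 2.0000, so cooperation is not sustainable.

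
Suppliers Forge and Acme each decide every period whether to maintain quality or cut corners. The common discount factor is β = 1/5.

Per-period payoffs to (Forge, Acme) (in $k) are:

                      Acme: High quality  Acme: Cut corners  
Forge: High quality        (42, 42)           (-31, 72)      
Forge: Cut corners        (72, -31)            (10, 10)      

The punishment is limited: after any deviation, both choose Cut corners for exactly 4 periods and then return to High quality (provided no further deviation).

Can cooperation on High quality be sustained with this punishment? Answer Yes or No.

No

Comparing payoff streams over the 5 periods until play realigns: cooperate → 42(1+β+…+β^4); deviate → 72 + 10(β+…+β^4).
Cooperation is sustained iff (42−10)(β+…+β^4) ≥ 72−42.
β+…+β^4 = 1/5·(1−(1/5)^4)/(1−1/5) = 0.2496, and (72−42)/(42−10) = 0.9375.
0.2496 < 0.9375, so cooperation is not sustainable.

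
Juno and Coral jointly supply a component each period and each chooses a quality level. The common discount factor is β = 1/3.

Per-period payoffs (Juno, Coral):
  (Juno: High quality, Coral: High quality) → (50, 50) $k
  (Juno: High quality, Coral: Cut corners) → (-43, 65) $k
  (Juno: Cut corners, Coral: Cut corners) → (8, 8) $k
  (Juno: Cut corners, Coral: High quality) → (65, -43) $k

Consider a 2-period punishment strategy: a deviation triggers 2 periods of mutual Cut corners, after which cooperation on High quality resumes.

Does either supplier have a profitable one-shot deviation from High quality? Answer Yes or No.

No

A one-shot deviation gives 65 now, then 8 for 2 periods, then back to 50.
Gain from deviating: (65−50) today; loss: (50−8) in each of the next 2 periods.
No-deviation condition: (50−8)(β+…+β^2) ≥ 65−50, i.e. β+…+β^2 ≥ 5/14.
At β = 1/3: β+…+β^2 = 0.4444 ≥ 0.3571.
So cooperation is sustainable.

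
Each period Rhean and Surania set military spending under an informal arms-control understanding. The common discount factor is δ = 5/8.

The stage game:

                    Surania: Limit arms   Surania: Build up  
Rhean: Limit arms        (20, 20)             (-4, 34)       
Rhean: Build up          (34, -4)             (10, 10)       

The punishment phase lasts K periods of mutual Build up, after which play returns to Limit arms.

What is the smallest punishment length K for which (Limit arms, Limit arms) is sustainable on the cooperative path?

No profitable deviation requires (20−10)(δ+…+δ^K) ≥ 34−20, i.e. δ+…+δ^K ≥ 7/5 ≈ 1.4000.
With δ = 5/8, the partial sums are K=1: 0.6250, K=2: 1.0156, K=3: 1.2598, K=4: 1.4124.
K = 4 is the first length at which the sum reaches 1.4000.

4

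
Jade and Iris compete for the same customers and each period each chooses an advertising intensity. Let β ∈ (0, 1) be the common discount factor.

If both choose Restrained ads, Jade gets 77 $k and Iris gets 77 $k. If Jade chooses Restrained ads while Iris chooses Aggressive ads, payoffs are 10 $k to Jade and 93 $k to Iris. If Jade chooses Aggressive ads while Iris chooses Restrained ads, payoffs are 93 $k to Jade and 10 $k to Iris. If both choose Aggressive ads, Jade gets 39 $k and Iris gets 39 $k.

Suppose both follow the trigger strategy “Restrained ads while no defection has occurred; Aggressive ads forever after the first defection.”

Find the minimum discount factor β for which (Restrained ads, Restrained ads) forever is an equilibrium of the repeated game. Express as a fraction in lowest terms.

8/27

77/(1−β) ≥ 93 + 39β/(1−β)
77 ≥ 93 − 54β
β ≥ 16/54 = 8/27.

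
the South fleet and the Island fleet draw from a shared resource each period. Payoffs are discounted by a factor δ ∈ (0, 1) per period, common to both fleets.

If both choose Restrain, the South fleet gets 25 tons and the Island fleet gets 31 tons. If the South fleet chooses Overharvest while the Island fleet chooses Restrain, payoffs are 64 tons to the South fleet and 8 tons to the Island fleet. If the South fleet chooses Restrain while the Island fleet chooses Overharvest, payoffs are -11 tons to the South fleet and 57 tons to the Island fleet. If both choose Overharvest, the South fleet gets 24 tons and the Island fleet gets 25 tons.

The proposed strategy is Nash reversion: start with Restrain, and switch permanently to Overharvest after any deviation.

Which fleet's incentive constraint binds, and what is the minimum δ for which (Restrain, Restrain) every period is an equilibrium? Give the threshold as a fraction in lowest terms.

the South fleet; δ ≥ 39/40

For the South fleet: deviation gain 64−25 = 39, per-period punishment loss 25−24 = 1. IC gives δ ≥ 39/40.
For the Island fleet: gain 26, loss 6 per period, so δ ≥ 26/32 = 13/16.
The tighter constraint is the South fleet's, so cooperation needs δ ≥ 39/40.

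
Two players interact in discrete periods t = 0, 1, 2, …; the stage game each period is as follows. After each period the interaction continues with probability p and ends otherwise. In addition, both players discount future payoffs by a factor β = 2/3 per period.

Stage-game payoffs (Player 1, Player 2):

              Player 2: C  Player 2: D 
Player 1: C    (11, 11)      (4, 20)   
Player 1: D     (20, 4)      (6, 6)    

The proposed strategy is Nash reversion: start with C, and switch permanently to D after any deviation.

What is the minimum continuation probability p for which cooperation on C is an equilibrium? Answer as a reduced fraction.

With continuation probability p and discount β, the effective per-period discount factor is βp.
Grim-trigger IC: βp ≥ (20−11)/(20−6) = 9/14.
So p ≥ (9/14)/(2/3) = 27/28.

27/28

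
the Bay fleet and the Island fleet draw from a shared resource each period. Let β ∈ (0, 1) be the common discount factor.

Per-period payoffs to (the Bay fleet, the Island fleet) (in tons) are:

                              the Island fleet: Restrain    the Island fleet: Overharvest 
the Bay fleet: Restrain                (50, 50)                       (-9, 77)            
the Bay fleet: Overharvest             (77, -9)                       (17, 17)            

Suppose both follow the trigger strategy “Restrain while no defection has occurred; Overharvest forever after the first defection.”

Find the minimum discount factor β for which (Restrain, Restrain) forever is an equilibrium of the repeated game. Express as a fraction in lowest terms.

Under grim trigger the critical discount factor is (T−C)/(T−P) with T = 77, C = 50, P = 17.
β* = (77−50)/(77−17) = 27/60 = 9/20.

9/20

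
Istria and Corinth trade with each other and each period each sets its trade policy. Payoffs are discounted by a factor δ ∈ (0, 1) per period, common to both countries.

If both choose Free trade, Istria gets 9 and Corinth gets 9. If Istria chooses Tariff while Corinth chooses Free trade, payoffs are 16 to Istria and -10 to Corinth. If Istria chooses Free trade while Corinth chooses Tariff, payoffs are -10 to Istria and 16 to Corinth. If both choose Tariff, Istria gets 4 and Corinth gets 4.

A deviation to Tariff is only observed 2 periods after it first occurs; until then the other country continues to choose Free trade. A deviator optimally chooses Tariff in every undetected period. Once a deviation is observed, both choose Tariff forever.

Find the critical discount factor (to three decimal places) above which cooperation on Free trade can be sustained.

The best deviation is to choose Tariff for all 2 undetected periods, earning 16 each, then 4 forever once detected.
Deviation value: 16(1−δ^2)/(1−δ) + 4δ^2/(1−δ); cooperation value: 9/(1−δ).
IC: 9 ≥ 16(1−δ^2) + 4δ^2 = 16 − 12δ^2.
So δ^2 ≥ 7/12, giving δ ≥ (7/12)^(1/2) ≈ 0.764.

0.764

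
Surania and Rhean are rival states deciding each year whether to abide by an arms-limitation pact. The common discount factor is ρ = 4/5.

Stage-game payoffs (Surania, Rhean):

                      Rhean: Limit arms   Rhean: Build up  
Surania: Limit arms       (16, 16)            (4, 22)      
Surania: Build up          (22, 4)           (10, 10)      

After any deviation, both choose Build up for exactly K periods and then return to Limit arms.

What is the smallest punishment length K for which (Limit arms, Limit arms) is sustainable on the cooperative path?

2

IC: ρ(1−ρ^K)/(1−ρ) ≥ (22−16)/(16−10) = 1.
With ρ = 4/5: need 1 − ρ^K ≥ 1·(1−4/5)/(4/5), i.e. ρ^K ≤ 0.7500.
Since (4/5)^1 = 0.8000 and (4/5)^2 = 0.6400, the smallest such K is 2.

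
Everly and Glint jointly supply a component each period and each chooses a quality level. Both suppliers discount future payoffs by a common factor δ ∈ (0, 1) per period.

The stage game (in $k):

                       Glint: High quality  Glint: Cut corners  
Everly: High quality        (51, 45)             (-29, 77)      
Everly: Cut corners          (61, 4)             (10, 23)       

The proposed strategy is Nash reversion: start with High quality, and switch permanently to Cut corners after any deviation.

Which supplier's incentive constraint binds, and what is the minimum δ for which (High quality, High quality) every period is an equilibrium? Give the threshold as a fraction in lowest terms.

Glint; δ ≥ 16/27

For Everly: deviation gain 61−51 = 10, per-period punishment loss 51−10 = 41. IC gives δ ≥ 10/51.
For Glint: gain 32, loss 22 per period, so δ ≥ 32/54 = 16/27.
The tighter constraint is Glint's, so cooperation needs δ ≥ 16/27.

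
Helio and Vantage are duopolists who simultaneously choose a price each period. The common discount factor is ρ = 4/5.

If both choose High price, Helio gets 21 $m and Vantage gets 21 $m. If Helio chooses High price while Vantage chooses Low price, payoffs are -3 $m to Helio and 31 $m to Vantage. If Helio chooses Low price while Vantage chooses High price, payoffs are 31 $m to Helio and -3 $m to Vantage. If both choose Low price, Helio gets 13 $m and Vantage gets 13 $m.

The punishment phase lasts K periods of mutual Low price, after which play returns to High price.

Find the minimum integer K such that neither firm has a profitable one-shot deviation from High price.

IC: ρ(1−ρ^K)/(1−ρ) ≥ (31−21)/(21−13) = 5/4.
With ρ = 4/5: need 1 − ρ^K ≥ 5/4·(1−4/5)/(4/5), i.e. ρ^K ≤ 0.6875.
Since (4/5)^1 = 0.8000 and (4/5)^2 = 0.6400, the smallest such K is 2.

2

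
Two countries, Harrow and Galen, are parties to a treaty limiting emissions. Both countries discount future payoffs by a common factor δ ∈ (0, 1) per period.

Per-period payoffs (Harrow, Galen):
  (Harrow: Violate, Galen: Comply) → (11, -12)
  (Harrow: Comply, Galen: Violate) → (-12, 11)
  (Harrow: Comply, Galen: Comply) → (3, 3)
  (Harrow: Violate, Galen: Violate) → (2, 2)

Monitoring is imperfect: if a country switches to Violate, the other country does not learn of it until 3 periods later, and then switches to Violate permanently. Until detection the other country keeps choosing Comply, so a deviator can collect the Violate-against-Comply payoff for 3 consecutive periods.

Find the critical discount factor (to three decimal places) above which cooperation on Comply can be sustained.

The best deviation is to choose Violate for all 3 undetected periods, earning 11 each, then 2 forever once detected.
Deviation value: 11(1−δ^3)/(1−δ) + 2δ^3/(1−δ); cooperation value: 3/(1−δ).
IC: 3 ≥ 11(1−δ^3) + 2δ^3 = 11 − 9δ^3.
So δ^3 ≥ 8/9, giving δ ≥ (8/9)^(1/3) ≈ 0.961.

0.961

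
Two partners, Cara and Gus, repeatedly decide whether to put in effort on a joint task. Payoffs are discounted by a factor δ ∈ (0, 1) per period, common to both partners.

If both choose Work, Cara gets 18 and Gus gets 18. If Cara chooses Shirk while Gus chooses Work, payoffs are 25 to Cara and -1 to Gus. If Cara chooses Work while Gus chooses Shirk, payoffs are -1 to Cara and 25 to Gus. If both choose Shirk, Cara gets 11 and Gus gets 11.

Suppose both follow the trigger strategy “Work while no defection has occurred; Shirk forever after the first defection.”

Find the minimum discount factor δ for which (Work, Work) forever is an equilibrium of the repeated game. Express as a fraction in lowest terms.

1/2

Under grim trigger the critical discount factor is (T−C)/(T−P) with T = 25, C = 18, P = 11.
δ* = (25−18)/(25−11) = 7/14 = 1/2.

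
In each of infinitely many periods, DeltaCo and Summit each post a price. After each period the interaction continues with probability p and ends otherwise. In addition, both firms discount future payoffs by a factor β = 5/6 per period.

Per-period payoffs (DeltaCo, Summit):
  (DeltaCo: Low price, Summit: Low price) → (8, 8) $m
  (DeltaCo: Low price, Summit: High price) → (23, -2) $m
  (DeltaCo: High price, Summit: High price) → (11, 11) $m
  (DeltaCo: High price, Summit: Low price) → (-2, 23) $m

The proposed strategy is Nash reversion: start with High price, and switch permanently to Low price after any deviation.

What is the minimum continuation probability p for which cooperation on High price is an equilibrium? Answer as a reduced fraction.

With continuation probability p and discount β, the effective per-period discount factor is βp.
Grim-trigger IC: βp ≥ (23−11)/(23−8) = 4/5.
So p ≥ (4/5)/(5/6) = 24/25.

24/25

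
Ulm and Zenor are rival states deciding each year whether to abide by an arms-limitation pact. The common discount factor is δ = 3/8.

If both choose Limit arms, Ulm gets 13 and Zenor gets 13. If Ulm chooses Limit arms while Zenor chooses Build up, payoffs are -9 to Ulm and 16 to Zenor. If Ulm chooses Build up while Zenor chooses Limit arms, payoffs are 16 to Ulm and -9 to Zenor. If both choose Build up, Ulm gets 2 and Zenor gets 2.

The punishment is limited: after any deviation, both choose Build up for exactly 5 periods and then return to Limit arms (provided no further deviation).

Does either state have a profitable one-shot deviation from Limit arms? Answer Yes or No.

IC: δ+…+δ^5 ≥ (16−13)/(13−2) = 3/11.
At δ = 3/8: partial sum = 0.5956 ≥ 0.2727. Cooperation sustainable.

No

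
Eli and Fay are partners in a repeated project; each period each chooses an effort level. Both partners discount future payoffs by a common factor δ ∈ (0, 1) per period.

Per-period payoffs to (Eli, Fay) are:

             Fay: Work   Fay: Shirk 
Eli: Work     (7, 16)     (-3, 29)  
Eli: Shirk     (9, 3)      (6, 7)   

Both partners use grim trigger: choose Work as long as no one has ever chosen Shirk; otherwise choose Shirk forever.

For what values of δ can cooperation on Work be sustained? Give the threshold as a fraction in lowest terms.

For Eli: deviation gain 9−7 = 2, per-period punishment loss 7−6 = 1. IC gives δ ≥ 2/3.
For Fay: gain 13, loss 9 per period, so δ ≥ 13/22.
The tighter constraint is Eli's, so cooperation needs δ ≥ 2/3.

2/3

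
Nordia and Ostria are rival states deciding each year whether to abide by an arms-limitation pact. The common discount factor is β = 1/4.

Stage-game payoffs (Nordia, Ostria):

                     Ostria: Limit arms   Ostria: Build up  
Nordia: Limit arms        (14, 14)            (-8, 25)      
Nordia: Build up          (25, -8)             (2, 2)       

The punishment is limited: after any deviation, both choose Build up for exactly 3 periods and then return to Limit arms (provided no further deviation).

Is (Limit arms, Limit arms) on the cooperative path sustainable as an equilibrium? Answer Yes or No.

Comparing payoff streams over the 4 periods until play realigns: cooperate → 14(1+β+…+β^3); deviate → 25 + 2(β+…+β^3).
Cooperation is sustained iff (14−2)(β+…+β^3) ≥ 25−14.
β+…+β^3 = 1/4·(1−(1/4)^3)/(1−1/4) = 0.3281, and (25−14)/(14−2) = 0.9167.
0.3281 < 0.9167, so cooperation is not sustainable.

No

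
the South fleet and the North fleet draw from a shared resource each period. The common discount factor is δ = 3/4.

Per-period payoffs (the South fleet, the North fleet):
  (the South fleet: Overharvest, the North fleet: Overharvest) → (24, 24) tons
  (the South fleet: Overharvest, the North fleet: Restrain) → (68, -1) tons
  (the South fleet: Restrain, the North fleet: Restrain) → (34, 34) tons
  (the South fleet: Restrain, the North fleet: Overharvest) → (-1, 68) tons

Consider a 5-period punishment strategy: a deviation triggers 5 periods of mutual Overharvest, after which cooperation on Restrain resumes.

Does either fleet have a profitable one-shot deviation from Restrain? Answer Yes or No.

Yes

Comparing payoff streams over the 6 periods until play realigns: cooperate → 34(1+δ+…+δ^5); deviate → 68 + 24(δ+…+δ^5).
Cooperation is sustained iff (34−24)(δ+…+δ^5) ≥ 68−34.
δ+…+δ^5 = 3/4·(1−(3/4)^5)/(1−3/4) = 2.2881, and (68−34)/(34−24) = 3.4000.
2.2881 < 3.4000, so cooperation is not sustainable.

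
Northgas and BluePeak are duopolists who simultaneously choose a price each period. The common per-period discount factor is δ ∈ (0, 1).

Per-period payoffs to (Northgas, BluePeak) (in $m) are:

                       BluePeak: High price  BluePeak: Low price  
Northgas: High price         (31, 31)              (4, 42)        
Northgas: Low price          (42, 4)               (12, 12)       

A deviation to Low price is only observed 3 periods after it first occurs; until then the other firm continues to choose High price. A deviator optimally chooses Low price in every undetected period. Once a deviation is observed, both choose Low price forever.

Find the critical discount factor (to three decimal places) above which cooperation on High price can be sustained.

0.716

The best deviation is to choose Low price for all 3 undetected periods, earning 42 each, then 12 forever once detected.
Deviation value: 42(1−δ^3)/(1−δ) + 12δ^3/(1−δ); cooperation value: 31/(1−δ).
IC: 31 ≥ 42(1−δ^3) + 12δ^3 = 42 − 30δ^3.
So δ^3 ≥ 11/30, giving δ ≥ (11/30)^(1/3) ≈ 0.716.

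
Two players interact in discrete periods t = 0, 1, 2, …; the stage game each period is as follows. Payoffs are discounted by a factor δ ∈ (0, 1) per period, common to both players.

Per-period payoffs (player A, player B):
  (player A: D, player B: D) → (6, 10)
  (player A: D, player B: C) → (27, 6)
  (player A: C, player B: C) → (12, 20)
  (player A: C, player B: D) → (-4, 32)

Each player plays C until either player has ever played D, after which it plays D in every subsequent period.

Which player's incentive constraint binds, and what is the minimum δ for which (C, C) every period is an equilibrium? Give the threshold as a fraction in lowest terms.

player A: cooperation gives 12 each period; deviation gives 27 once then 6 forever.
  12/(1−δ) ≥ 27 + 6δ/(1−δ) ⇒ δ ≥ 15/21 = 5/7.
player B: cooperation gives 20 each period; deviation gives 32 once then 10 forever.
  δ ≥ 12/22 = 6/11.
Both must hold, so the binding constraint is player A's: δ ≥ 5/7.

player A; δ ≥ 5/7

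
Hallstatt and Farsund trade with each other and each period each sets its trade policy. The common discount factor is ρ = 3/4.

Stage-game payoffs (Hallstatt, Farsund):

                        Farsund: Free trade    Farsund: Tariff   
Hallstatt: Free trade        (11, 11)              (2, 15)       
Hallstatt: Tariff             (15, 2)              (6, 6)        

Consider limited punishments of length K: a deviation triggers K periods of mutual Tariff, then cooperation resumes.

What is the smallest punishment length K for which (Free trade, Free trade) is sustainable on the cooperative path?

2

No profitable deviation requires (11−6)(ρ+…+ρ^K) ≥ 15−11, i.e. ρ+…+ρ^K ≥ 4/5 ≈ 0.8000.
With ρ = 3/4, the partial sums are K=1: 0.7500, K=2: 1.3125.
K = 2 is the first length at which the sum reaches 0.8000.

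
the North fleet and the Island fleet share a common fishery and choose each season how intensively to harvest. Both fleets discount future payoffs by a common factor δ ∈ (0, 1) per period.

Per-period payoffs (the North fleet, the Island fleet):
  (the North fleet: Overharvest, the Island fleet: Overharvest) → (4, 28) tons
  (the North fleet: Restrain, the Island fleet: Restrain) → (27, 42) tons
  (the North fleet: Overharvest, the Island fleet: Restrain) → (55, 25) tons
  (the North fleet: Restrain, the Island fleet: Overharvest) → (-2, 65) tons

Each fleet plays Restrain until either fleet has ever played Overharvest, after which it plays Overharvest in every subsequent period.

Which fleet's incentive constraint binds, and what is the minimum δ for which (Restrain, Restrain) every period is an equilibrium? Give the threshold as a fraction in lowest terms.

the Island fleet; δ ≥ 23/37

the North fleet: cooperation gives 27 each period; deviation gives 55 once then 4 forever.
  27/(1−δ) ≥ 55 + 4δ/(1−δ) ⇒ δ ≥ 28/51.
the Island fleet: cooperation gives 42 each period; deviation gives 65 once then 28 forever.
  δ ≥ 23/37.
Both must hold, so the binding constraint is the Island fleet's: δ ≥ 23/37.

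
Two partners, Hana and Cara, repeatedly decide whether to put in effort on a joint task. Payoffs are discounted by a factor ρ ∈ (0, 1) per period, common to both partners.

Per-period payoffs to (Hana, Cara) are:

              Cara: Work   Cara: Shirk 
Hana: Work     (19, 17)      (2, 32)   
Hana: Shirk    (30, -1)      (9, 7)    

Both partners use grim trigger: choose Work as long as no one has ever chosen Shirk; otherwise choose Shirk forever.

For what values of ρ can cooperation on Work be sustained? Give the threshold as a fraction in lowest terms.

3/5

Hana: cooperation gives 19 each period; deviation gives 30 once then 9 forever.
  19/(1−ρ) ≥ 30 + 9ρ/(1−ρ) ⇒ ρ ≥ 11/21.
Cara: cooperation gives 17 each period; deviation gives 32 once then 7 forever.
  ρ ≥ 15/25 = 3/5.
Both must hold, so the binding constraint is Cara's: ρ ≥ 3/5.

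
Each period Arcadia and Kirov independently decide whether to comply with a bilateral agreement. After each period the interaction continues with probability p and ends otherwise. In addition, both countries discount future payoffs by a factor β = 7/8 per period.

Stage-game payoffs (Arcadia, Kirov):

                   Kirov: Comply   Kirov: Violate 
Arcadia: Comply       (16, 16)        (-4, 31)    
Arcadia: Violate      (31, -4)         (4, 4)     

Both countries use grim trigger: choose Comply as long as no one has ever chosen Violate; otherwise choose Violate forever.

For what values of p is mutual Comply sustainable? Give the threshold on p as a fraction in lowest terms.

40/63

Expected continuation weight on next period's payoff is β·p = 7/8·p, which plays the role of the discount factor.
Cooperation requires 7/8·p ≥ (31−16)/(31−4) = 5/9, hence p ≥ 40/63.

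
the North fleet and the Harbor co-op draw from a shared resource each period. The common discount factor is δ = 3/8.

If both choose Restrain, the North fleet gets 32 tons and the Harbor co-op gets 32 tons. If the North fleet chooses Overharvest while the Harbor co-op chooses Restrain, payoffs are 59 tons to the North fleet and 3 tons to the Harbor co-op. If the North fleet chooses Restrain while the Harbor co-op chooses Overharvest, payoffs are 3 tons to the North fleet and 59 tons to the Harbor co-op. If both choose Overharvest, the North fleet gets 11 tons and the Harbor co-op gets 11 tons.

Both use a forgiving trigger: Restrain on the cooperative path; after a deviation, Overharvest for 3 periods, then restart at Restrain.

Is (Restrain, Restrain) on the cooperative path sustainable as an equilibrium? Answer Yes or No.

A one-shot deviation gives 59 now, then 11 for 3 periods, then back to 32.
Gain from deviating: (59−32) today; loss: (32−11) in each of the next 3 periods.
No-deviation condition: (32−11)(δ+…+δ^3) ≥ 59−32, i.e. δ+…+δ^3 ≥ 9/7.
At δ = 3/8: δ+…+δ^3 = 0.5684 < 1.2857.
So cooperation is not sustainable.

No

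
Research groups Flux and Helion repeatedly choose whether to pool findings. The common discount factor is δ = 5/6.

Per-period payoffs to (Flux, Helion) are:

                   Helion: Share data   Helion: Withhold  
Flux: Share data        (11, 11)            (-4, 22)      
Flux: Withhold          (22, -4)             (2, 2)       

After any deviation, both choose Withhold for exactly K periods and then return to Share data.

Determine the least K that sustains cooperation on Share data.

2

No profitable deviation requires (11−2)(δ+…+δ^K) ≥ 22−11, i.e. δ+…+δ^K ≥ 11/9 ≈ 1.2222.
With δ = 5/6, the partial sums are K=1: 0.8333, K=2: 1.5278.
K = 2 is the first length at which the sum reaches 1.2222.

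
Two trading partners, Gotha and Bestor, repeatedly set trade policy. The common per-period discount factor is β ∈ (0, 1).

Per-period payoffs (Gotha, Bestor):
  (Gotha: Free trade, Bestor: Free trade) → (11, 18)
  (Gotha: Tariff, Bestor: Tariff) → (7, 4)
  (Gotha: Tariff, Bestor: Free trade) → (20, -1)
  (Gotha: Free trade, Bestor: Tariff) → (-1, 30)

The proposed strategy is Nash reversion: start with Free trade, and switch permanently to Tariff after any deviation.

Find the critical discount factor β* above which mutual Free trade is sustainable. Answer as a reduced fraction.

9/13

Gotha: cooperation gives 11 each period; deviation gives 20 once then 7 forever.
  11/(1−β) ≥ 20 + 7β/(1−β) ⇒ β ≥ 9/13.
Bestor: cooperation gives 18 each period; deviation gives 30 once then 4 forever.
  β ≥ 12/26 = 6/13.
Both must hold, so the binding constraint is Gotha's: β ≥ 9/13.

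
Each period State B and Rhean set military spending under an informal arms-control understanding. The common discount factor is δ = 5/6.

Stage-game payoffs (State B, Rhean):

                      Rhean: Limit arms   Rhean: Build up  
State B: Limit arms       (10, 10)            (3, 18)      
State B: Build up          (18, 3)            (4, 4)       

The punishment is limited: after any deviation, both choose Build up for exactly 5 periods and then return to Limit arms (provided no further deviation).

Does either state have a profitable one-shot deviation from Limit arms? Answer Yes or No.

IC: δ+…+δ^5 ≥ (18−10)/(10−4) = 4/3.
At δ = 5/6: partial sum = 2.9906 ≥ 1.3333. Cooperation sustainable.

No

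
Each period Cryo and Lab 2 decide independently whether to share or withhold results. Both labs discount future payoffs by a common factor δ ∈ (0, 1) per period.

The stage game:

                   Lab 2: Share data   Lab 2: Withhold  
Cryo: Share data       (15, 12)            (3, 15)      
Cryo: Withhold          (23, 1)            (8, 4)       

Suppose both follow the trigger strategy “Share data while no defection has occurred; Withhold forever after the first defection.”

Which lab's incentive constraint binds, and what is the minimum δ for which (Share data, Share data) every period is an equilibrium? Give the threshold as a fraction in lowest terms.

Cryo; δ ≥ 8/15

Cryo's threshold: (23−15)/(23−8) = 8/15.
Lab 2's threshold: (15−12)/(15−4) = 3/11.
8/15 > 3/11, so Cryo binds and δ* = 8/15.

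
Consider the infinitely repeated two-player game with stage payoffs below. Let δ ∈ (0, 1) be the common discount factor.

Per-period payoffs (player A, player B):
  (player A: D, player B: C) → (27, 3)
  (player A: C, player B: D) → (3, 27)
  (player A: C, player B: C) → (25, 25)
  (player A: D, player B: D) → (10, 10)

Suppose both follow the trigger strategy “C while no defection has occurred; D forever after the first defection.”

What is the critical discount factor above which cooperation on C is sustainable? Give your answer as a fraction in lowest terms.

Under grim trigger the critical discount factor is (T−C)/(T−P) with T = 27, C = 25, P = 10.
δ* = (27−25)/(27−10) = 2/17.

2/17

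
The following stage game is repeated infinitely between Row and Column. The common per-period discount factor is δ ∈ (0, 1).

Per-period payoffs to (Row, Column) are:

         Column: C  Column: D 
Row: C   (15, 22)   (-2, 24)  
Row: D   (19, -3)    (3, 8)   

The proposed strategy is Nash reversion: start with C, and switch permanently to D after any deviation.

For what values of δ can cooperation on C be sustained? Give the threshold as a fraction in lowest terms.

1/4

Row: cooperation gives 15 each period; deviation gives 19 once then 3 forever.
  15/(1−δ) ≥ 19 + 3δ/(1−δ) ⇒ δ ≥ 4/16 = 1/4.
Column: cooperation gives 22 each period; deviation gives 24 once then 8 forever.
  δ ≥ 2/16 = 1/8.
Both must hold, so the binding constraint is Row's: δ ≥ 1/4.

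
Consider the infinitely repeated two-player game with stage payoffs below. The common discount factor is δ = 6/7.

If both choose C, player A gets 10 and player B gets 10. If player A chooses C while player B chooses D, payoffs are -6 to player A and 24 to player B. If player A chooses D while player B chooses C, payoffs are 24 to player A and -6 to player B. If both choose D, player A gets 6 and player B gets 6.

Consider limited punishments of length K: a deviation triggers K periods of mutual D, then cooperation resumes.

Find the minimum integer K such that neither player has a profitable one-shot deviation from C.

IC: δ(1−δ^K)/(1−δ) ≥ (24−10)/(10−6) = 7/2.
With δ = 6/7: need 1 − δ^K ≥ 7/2·(1−6/7)/(6/7), i.e. δ^K ≤ 0.4167.
Since (6/7)^5 = 0.4627 and (6/7)^6 = 0.3966, the smallest such K is 6.

6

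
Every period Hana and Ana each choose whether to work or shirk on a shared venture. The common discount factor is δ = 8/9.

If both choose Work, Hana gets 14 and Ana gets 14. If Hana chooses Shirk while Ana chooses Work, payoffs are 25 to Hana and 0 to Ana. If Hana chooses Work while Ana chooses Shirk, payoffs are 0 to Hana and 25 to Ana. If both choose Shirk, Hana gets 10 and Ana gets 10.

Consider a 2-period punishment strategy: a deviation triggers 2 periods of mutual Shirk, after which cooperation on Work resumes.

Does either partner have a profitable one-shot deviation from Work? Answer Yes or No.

Yes

IC: δ+…+δ^2 ≥ (25−14)/(14−10) = 11/4.
At δ = 8/9: partial sum = 1.6790 < 2.7500. Cooperation not sustainable.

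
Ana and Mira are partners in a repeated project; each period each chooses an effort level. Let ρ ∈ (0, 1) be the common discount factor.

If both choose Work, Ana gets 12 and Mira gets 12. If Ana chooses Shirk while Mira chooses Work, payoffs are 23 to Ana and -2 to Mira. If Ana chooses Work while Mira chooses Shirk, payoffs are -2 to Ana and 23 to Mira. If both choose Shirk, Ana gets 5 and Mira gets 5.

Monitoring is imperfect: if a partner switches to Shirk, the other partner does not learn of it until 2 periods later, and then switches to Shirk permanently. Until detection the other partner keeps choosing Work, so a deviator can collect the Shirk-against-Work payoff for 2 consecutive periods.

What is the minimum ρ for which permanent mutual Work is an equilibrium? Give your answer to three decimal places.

Deviating for the 2 undetected periods gains 23−12 = 11 per period over cooperation, then loses 12−5 = 7 per period forever once punishment starts.
Gain: 11(1 + ρ + … + ρ^1); loss: 7·ρ^2/(1−ρ).
No profitable deviation ⇔ 11(1−ρ^2) ≤ 7·ρ^2, i.e. ρ^2 ≥ 11/(11+7) = 11/18.
Hence ρ ≥ (11/18)^(1/2) ≈ 0.782.

0.782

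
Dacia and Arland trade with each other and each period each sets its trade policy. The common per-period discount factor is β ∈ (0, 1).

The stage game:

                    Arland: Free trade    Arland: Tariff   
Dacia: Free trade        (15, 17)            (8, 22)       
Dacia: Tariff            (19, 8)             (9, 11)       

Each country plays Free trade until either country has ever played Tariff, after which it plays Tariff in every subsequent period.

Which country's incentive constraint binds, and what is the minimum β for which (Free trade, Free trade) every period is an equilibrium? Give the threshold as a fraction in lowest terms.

For Dacia: deviation gain 19−15 = 4, per-period punishment loss 15−9 = 6. IC gives β ≥ 4/10 = 2/5.
For Arland: gain 5, loss 6 per period, so β ≥ 5/11.
The tighter constraint is Arland's, so cooperation needs β ≥ 5/11.

Arland; β ≥ 5/11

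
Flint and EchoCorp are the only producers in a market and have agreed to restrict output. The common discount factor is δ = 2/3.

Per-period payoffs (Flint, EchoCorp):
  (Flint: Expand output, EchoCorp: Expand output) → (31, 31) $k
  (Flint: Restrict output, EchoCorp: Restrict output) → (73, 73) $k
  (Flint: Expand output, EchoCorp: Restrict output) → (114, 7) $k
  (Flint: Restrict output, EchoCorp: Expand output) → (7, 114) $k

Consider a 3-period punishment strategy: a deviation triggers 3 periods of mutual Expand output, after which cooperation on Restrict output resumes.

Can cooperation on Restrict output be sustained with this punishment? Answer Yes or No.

Yes

A one-shot deviation gives 114 now, then 31 for 3 periods, then back to 73.
Gain from deviating: (114−73) today; loss: (73−31) in each of the next 3 periods.
No-deviation condition: (73−31)(δ+…+δ^3) ≥ 114−73, i.e. δ+…+δ^3 ≥ 41/42.
At δ = 2/3: δ+…+δ^3 = 1.4074 ≥ 0.9762.
So cooperation is sustainable.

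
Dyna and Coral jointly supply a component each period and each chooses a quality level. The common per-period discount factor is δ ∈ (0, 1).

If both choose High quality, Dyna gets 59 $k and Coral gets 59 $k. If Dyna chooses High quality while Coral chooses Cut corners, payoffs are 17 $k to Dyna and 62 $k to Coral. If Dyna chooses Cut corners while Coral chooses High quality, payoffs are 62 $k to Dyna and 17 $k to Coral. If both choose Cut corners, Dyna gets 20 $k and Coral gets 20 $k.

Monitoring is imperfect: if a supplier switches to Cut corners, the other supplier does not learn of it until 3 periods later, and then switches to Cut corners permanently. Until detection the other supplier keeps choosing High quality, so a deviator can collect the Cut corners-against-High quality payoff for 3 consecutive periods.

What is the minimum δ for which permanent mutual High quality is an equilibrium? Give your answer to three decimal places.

The best deviation is to choose Cut corners for all 3 undetected periods, earning 62 each, then 20 forever once detected.
Deviation value: 62(1−δ^3)/(1−δ) + 20δ^3/(1−δ); cooperation value: 59/(1−δ).
IC: 59 ≥ 62(1−δ^3) + 20δ^3 = 62 − 42δ^3.
So δ^3 ≥ 3/42 = 1/14, giving δ ≥ (1/14)^(1/3) ≈ 0.415.

0.415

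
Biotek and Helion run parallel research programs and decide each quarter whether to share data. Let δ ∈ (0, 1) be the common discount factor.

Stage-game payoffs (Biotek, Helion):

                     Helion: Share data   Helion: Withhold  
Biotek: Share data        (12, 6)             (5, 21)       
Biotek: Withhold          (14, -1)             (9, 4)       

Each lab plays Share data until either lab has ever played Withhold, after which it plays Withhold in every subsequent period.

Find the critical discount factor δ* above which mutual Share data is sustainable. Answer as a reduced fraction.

15/17

Biotek: cooperation gives 12 each period; deviation gives 14 once then 9 forever.
  12/(1−δ) ≥ 14 + 9δ/(1−δ) ⇒ δ ≥ 2/5.
Helion: cooperation gives 6 each period; deviation gives 21 once then 4 forever.
  δ ≥ 15/17.
Both must hold, so the binding constraint is Helion's: δ ≥ 15/17.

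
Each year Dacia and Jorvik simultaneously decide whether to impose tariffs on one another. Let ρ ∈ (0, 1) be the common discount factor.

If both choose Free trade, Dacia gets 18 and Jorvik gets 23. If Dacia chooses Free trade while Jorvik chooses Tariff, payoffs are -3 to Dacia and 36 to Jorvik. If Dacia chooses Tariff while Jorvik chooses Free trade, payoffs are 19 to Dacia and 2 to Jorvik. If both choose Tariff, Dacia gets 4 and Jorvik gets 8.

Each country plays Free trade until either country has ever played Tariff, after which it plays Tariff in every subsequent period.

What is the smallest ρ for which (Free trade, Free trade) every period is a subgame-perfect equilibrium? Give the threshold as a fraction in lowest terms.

13/28

Dacia: cooperation gives 18 each period; deviation gives 19 once then 4 forever.
  18/(1−ρ) ≥ 19 + 4ρ/(1−ρ) ⇒ ρ ≥ 1/15.
Jorvik: cooperation gives 23 each period; deviation gives 36 once then 8 forever.
  ρ ≥ 13/28.
Both must hold, so the binding constraint is Jorvik's: ρ ≥ 13/28.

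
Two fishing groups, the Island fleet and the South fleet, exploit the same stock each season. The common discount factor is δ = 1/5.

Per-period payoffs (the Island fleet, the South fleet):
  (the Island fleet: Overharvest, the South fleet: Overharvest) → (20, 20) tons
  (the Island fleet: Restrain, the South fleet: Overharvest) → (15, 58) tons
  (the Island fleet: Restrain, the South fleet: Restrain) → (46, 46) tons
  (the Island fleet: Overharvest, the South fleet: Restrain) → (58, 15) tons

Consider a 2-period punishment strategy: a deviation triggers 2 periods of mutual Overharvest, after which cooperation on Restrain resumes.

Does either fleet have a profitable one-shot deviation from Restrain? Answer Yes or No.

Yes

Comparing payoff streams over the 3 periods until play realigns: cooperate → 46(1+δ+…+δ^2); deviate → 58 + 20(δ+…+δ^2).
Cooperation is sustained iff (46−20)(δ+…+δ^2) ≥ 58−46.
δ+…+δ^2 = 1/5·(1−(1/5)^2)/(1−1/5) = 0.2400, and (58−46)/(46−20) = 0.4615.
0.2400 < 0.4615, so cooperation is not sustainable.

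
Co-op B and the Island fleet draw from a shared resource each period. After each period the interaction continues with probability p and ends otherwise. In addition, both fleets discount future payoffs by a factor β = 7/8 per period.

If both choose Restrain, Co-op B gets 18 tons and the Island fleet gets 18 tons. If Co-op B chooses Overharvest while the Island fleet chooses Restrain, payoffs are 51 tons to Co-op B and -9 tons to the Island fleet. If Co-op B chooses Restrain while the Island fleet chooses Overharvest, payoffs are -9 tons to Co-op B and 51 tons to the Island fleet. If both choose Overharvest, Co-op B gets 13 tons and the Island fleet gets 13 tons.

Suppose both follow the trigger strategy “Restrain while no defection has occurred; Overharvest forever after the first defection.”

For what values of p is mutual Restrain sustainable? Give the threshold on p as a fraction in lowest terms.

132/133

Expected continuation weight on next period's payoff is β·p = 7/8·p, which plays the role of the discount factor.
Cooperation requires 7/8·p ≥ (51−18)/(51−13) = 33/38, hence p ≥ 132/133.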